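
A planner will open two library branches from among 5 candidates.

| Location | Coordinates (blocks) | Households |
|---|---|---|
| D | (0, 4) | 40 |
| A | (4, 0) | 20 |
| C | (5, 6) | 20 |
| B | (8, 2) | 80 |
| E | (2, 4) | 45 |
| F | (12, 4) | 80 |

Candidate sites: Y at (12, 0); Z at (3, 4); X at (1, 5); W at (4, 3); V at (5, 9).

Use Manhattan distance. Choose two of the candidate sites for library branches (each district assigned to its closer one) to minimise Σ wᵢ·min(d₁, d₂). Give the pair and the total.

{Y, Z}, total 1145

Evaluate every pair (each demand assigned to the nearer of the two):
  {Y, Z}: total = 1145
  {Y, W}: total = 1195
  {Y, X}: total = 1230
  {Z, W}: total = 1425
  {X, W}: total = 1430
  {W, V}: total = 1575
  {Z, X}: total = 1585
  {Z, V}: total = 1605
  {Y, V}: total = 1780
  {X, V}: total = 2150
Best pair: {Y, Z} with total 1145.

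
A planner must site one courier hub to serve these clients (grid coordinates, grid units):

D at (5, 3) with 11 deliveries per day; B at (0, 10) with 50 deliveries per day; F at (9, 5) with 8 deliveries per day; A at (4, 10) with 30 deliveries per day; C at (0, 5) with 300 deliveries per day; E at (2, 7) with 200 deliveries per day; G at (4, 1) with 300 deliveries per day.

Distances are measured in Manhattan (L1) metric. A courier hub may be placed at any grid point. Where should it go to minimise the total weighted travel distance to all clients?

(2, 5)

Manhattan distance separates: Σwᵢ(|x−xᵢ|+|y−yᵢ|) = Σwᵢ|x−xᵢ| + Σwᵢ|y−yᵢ|, so x and y are optimised independently as 1-D weighted medians.
Total weight W = 899; half = 449.5.
x-coordinate, sorted with cumulative weight:
  x=0 (B, w=50) cum 50
  x=0 (C, w=300) cum 350
  x=2 (E, w=200) cum 550  ← median
  x=4 (A, w=30) cum 580
  x=4 (G, w=300) cum 880
  x=5 (D, w=11) cum 891
  x=9 (F, w=8) cum 899
⇒ x* = 2
y-coordinate, sorted with cumulative weight:
  y=1 (G, w=300) cum 300
  y=3 (D, w=11) cum 311
  y=5 (F, w=8) cum 319
  y=5 (C, w=300) cum 619  ← median
  y=7 (E, w=200) cum 819
  y=10 (B, w=50) cum 869
  y=10 (A, w=30) cum 899
⇒ y* = 5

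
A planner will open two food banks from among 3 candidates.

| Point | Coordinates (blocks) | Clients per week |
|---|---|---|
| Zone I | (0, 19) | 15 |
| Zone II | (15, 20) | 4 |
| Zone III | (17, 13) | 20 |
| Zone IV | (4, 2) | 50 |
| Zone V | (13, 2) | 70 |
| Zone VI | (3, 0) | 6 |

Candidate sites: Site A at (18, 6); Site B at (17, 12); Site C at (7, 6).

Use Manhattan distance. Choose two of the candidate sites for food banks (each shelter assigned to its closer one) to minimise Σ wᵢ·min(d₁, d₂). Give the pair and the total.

{Site B, Site C}, total 1470

Evaluate every pair (each demand assigned to the nearer of the two):
  {Site B, Site C}: total = 1470
  {Site A, Site C}: total = 1568
  {Site A, Site B}: total = 2076
Best pair: {Site B, Site C} with total 1470.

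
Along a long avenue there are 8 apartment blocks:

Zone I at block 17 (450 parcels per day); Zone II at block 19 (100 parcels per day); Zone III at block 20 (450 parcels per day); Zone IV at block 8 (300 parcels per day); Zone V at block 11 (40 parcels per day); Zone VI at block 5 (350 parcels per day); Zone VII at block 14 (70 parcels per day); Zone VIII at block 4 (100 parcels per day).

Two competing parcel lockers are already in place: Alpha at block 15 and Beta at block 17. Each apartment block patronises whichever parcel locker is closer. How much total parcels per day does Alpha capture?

860

The indifferent point is the midpoint (15+17)/2 = 16; apartment blocks left of it (closer to Alpha at 15) go to Alpha, those right go to Beta.
  Zone VIII at 4 (w=100) → Alpha
  Zone VI at 5 (w=350) → Alpha
  Zone IV at 8 (w=300) → Alpha
  Zone V at 11 (w=40) → Alpha
  Zone VII at 14 (w=70) → Alpha
  Zone I at 17 (w=450) → Beta
  Zone II at 19 (w=100) → Beta
  Zone III at 20 (w=450) → Beta
Alpha captures 860; Beta captures 1000.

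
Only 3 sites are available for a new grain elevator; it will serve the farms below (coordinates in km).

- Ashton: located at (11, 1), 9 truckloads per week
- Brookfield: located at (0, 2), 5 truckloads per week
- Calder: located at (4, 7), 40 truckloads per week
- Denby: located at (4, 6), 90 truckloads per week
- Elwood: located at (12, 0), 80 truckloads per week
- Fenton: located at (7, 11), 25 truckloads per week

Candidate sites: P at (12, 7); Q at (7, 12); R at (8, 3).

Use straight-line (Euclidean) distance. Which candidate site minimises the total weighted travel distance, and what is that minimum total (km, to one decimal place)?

R, total 1350.6 km

Total weighted distance at each candidate:
  P (12, 7): total = 1885.4
  Q (7, 12): total = 2068.4
  R (8, 3): total = 1350.6
Minimum is at R with total 1350.6 km.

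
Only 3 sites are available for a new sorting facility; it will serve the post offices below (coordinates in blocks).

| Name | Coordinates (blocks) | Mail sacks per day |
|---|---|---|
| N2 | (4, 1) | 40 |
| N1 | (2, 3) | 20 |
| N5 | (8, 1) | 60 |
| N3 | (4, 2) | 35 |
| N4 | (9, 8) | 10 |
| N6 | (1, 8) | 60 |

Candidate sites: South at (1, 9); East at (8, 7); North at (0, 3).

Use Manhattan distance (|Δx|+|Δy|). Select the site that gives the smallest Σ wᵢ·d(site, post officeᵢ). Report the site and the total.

North, total 1555 blocks

Total weighted distance at each candidate:
  South (1, 9): total = 1980
  East (8, 7): total = 1775
  North (0, 3): total = 1555
Minimum is at North with total 1555 blocks.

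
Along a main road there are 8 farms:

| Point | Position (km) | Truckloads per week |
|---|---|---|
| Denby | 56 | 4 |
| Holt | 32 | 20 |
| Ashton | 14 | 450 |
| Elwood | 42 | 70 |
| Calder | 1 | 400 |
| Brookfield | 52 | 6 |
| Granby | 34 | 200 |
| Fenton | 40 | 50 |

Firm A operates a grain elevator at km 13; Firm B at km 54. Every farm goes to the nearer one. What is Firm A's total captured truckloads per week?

The indifferent point is the midpoint (13+54)/2 = 33.5; farms left of it (closer to Firm A at 13) go to Firm A, those right go to Firm B.
  Calder at 1 (w=400) → Firm A
  Ashton at 14 (w=450) → Firm A
  Holt at 32 (w=20) → Firm A
  Granby at 34 (w=200) → Firm B
  Fenton at 40 (w=50) → Firm B
  Elwood at 42 (w=70) → Firm B
  Brookfield at 52 (w=6) → Firm B
  Denby at 56 (w=4) → Firm B
Firm A captures 870; Firm B captures 330.

870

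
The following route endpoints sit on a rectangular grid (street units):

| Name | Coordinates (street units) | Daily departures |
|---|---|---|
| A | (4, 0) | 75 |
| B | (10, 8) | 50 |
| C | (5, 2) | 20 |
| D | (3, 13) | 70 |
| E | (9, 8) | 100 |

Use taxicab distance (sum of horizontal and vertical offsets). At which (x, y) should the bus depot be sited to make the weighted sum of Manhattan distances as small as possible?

(5, 8)

Manhattan distance separates: Σwᵢ(|x−xᵢ|+|y−yᵢ|) = Σwᵢ|x−xᵢ| + Σwᵢ|y−yᵢ|, so x and y are optimised independently as 1-D weighted medians.
Total weight W = 315; half = 157.5.
x-coordinate, sorted with cumulative weight:
  x=3 (D, w=70) cum 70
  x=4 (A, w=75) cum 145
  x=5 (C, w=20) cum 165  ← median
  x=9 (E, w=100) cum 265
  x=10 (B, w=50) cum 315
⇒ x* = 5
y-coordinate, sorted with cumulative weight:
  y=0 (A, w=75) cum 75
  y=2 (C, w=20) cum 95
  y=8 (B, w=50) cum 145
  y=8 (E, w=100) cum 245  ← median
  y=13 (D, w=70) cum 315
⇒ y* = 8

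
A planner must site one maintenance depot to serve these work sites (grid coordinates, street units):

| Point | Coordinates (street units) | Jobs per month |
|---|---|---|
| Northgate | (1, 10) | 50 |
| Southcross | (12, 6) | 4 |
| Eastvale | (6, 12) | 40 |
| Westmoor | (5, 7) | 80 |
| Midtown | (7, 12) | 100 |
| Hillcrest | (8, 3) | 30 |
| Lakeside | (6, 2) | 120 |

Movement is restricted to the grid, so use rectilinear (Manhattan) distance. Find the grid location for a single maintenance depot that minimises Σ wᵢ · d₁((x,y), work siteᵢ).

Manhattan distance separates: Σwᵢ(|x−xᵢ|+|y−yᵢ|) = Σwᵢ|x−xᵢ| + Σwᵢ|y−yᵢ|, so x and y are optimised independently as 1-D weighted medians.
Total weight W = 424; half = 212.
x-coordinate, sorted with cumulative weight:
  x=1 (Northgate, w=50) cum 50
  x=5 (Westmoor, w=80) cum 130
  x=6 (Eastvale, w=40) cum 170
  x=6 (Lakeside, w=120) cum 290  ← median
  x=7 (Midtown, w=100) cum 390
  x=8 (Hillcrest, w=30) cum 420
  x=12 (Southcross, w=4) cum 424
⇒ x* = 6
y-coordinate, sorted with cumulative weight:
  y=2 (Lakeside, w=120) cum 120
  y=3 (Hillcrest, w=30) cum 150
  y=6 (Southcross, w=4) cum 154
  y=7 (Westmoor, w=80) cum 234  ← median
  y=10 (Northgate, w=50) cum 284
  y=12 (Eastvale, w=40) cum 324
  y=12 (Midtown, w=100) cum 424
⇒ y* = 7

(6, 7)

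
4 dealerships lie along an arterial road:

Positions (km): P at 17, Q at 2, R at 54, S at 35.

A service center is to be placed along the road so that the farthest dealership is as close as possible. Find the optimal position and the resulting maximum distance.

location 28, max distance 26

The 1-center on a line is the midpoint of the two extreme points: leftmost at 2, rightmost at 54.
Optimal location = (2 + 54)/2 = 28; maximum distance = (54 − 2)/2 = 26.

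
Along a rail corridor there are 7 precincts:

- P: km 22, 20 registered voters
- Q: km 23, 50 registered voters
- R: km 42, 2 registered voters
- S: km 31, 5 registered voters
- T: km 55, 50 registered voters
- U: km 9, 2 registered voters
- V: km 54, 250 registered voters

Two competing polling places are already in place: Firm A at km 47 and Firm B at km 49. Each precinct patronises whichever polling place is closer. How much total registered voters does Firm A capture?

The indifferent point is the midpoint (47+49)/2 = 48; precincts left of it (closer to Firm A at 47) go to Firm A, those right go to Firm B.
  U at 9 (w=2) → Firm A
  P at 22 (w=20) → Firm A
  Q at 23 (w=50) → Firm A
  S at 31 (w=5) → Firm A
  R at 42 (w=2) → Firm A
  V at 54 (w=250) → Firm B
  T at 55 (w=50) → Firm B
Firm A captures 79; Firm B captures 300.

79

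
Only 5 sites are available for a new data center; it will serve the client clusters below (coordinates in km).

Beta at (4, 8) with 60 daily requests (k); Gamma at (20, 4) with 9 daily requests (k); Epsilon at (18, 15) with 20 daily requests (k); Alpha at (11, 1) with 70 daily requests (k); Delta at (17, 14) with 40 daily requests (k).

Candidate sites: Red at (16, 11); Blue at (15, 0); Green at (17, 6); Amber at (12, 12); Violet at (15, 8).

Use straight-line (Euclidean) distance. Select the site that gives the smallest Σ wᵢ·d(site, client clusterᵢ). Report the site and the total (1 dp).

Violet, total 1687.3 km

Total weighted distance at each candidate:
  Red (16, 11): total = 1813.3
  Blue (15, 0): total = 2034.0
  Green (17, 6): total = 1869.5
  Amber (12, 12): total = 1761.2
  Violet (15, 8): total = 1687.3
Minimum is at Violet with total 1687.3 km.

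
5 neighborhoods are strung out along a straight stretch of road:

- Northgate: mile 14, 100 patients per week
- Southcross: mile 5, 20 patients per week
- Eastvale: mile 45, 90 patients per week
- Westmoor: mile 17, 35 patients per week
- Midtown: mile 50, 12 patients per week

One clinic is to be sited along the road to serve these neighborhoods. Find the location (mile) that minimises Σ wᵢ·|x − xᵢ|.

For a sum of weighted absolute distances on a line, the optimum is the weighted median (not the mean). Total weight W = 257; half-weight = 128.5.
Sort by position and accumulate weight:
  mile 5 (Southcross, w=20) → cum 20
  mile 14 (Northgate, w=100) → cum 120
  mile 17 (Westmoor, w=35) → cum 155  ≥ 128.5 → median here
  mile 45 (Eastvale, w=90) → cum 245
  mile 50 (Midtown, w=12) → cum 257
Optimal location: mile 17.

x = 17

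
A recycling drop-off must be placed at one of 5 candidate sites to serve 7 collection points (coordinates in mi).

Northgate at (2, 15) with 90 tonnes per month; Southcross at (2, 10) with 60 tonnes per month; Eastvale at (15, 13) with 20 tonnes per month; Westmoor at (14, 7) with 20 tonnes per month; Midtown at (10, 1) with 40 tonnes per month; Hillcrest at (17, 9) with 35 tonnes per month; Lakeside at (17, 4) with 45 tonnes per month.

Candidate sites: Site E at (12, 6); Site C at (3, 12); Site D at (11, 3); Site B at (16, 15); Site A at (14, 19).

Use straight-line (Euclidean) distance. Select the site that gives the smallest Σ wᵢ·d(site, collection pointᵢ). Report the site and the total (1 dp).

Total weighted distance at each candidate:
  Site E (12, 6): total = 2715.9
  Site C (3, 12): total = 2649.5
  Site D (11, 3): total = 3009.7
  Site B (16, 15): total = 3680.8
  Site A (14, 19): total = 4191.4
Minimum is at Site C with total 2649.5 mi.

Site C, total 2649.5 mi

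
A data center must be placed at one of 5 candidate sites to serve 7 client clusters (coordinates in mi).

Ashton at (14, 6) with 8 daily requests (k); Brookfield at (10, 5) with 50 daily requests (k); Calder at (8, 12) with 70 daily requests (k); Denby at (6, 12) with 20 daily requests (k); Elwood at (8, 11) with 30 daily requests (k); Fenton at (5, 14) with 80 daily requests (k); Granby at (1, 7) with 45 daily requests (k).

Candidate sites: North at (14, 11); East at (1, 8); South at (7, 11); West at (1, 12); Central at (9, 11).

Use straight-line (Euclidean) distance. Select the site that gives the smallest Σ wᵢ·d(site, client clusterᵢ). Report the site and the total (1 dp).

Total weighted distance at each candidate:
  North (14, 11): total = 2538.6
  East (1, 8): total = 2122.3
  South (7, 11): total = 1174.5
  West (1, 12): total = 2069.5
  Central (9, 11): total = 1355.4
Minimum is at South with total 1174.5 mi.

South, total 1174.5 mi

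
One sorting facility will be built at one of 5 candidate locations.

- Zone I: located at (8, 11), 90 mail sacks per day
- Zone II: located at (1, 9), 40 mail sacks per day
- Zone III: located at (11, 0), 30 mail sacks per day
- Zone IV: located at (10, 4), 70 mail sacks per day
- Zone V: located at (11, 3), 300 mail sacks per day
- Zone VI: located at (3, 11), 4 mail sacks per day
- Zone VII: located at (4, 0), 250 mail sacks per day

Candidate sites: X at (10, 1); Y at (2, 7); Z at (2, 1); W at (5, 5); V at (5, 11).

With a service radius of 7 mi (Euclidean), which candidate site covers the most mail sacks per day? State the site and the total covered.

Coverage radius r = 7 mi; a point is covered iff (Δx)²+(Δy)² ≤ 7² = 49.
  X (10, 1): covers {Zone III, Zone IV, Zone V, Zone VII} → 650
  Y (2, 7): covers {Zone II, Zone VI} → 44
  Z (2, 1): covers {Zone VII} → 250
  W (5, 5): covers {Zone I, Zone II, Zone IV, Zone V, Zone VI, Zone VII} → 754
  V (5, 11): covers {Zone I, Zone II, Zone VI} → 134
Maximum coverage at W: 754 mail sacks per day.

W, covering 754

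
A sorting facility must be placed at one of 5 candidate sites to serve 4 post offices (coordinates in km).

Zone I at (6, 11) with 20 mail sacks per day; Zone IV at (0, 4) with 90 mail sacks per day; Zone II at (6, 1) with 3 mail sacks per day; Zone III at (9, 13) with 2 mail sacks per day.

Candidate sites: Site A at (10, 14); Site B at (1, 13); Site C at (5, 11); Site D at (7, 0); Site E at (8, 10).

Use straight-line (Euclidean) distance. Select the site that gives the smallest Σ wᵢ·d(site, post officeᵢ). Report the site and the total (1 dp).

Total weighted distance at each candidate:
  Site A (10, 14): total = 1416.4
  Site B (1, 13): total = 977.7
  Site C (5, 11): total = 833.3
  Site D (7, 0): total = 977.1
  Site E (8, 10): total = 978.7
Minimum is at Site C with total 833.3 km.

Site C, total 833.3 km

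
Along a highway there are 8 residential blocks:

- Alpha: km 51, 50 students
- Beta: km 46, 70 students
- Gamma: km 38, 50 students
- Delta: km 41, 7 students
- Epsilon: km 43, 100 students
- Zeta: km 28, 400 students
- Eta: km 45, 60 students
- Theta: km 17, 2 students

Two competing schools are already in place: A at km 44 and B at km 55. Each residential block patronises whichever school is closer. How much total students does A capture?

The indifferent point is the midpoint (44+55)/2 = 49.5; residential blocks left of it (closer to A at 44) go to A, those right go to B.
  Theta at 17 (w=2) → A
  Zeta at 28 (w=400) → A
  Gamma at 38 (w=50) → A
  Delta at 41 (w=7) → A
  Epsilon at 43 (w=100) → A
  Eta at 45 (w=60) → A
  Beta at 46 (w=70) → A
  Alpha at 51 (w=50) → B
A captures 689; B captures 50.

689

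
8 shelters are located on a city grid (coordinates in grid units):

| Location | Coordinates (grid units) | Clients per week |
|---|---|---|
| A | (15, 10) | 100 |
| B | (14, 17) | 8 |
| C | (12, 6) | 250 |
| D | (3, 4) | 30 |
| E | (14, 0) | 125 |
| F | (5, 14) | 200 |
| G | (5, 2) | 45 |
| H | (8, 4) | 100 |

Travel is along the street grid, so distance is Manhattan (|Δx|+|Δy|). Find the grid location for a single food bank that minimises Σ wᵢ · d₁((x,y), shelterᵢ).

(12, 6)

Manhattan distance separates: Σwᵢ(|x−xᵢ|+|y−yᵢ|) = Σwᵢ|x−xᵢ| + Σwᵢ|y−yᵢ|, so x and y are optimised independently as 1-D weighted medians.
Total weight W = 858; half = 429.
x-coordinate, sorted with cumulative weight:
  x=3 (D, w=30) cum 30
  x=5 (F, w=200) cum 230
  x=5 (G, w=45) cum 275
  x=8 (H, w=100) cum 375
  x=12 (C, w=250) cum 625  ← median
  x=14 (B, w=8) cum 633
  x=14 (E, w=125) cum 758
  x=15 (A, w=100) cum 858
⇒ x* = 12
y-coordinate, sorted with cumulative weight:
  y=0 (E, w=125) cum 125
  y=2 (G, w=45) cum 170
  y=4 (D, w=30) cum 200
  y=4 (H, w=100) cum 300
  y=6 (C, w=250) cum 550  ← median
  y=10 (A, w=100) cum 650
  y=14 (F, w=200) cum 850
  y=17 (B, w=8) cum 858
⇒ y* = 6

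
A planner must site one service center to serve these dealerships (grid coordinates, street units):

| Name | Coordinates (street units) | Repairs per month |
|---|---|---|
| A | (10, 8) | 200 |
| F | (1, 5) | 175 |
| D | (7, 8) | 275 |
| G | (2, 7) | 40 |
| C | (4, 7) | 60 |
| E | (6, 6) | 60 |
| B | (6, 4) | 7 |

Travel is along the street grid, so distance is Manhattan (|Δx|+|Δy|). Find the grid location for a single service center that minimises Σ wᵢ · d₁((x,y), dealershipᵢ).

(7, 8)

Manhattan distance separates: Σwᵢ(|x−xᵢ|+|y−yᵢ|) = Σwᵢ|x−xᵢ| + Σwᵢ|y−yᵢ|, so x and y are optimised independently as 1-D weighted medians.
Total weight W = 817; half = 408.5.
x-coordinate, sorted with cumulative weight:
  x=1 (F, w=175) cum 175
  x=2 (G, w=40) cum 215
  x=4 (C, w=60) cum 275
  x=6 (E, w=60) cum 335
  x=6 (B, w=7) cum 342
  x=7 (D, w=275) cum 617  ← median
  x=10 (A, w=200) cum 817
⇒ x* = 7
y-coordinate, sorted with cumulative weight:
  y=4 (B, w=7) cum 7
  y=5 (F, w=175) cum 182
  y=6 (E, w=60) cum 242
  y=7 (G, w=40) cum 282
  y=7 (C, w=60) cum 342
  y=8 (A, w=200) cum 542  ← median
  y=8 (D, w=275) cum 817
⇒ y* = 8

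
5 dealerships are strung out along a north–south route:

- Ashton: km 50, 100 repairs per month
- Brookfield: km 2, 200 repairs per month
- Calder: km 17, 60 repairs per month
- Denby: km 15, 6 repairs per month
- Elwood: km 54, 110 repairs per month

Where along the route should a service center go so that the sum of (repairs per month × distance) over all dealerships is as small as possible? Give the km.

For a sum of weighted absolute distances on a line, the optimum is the weighted median (not the mean). Total weight W = 476; half-weight = 238.
Sort by position and accumulate weight:
  km 2 (Brookfield, w=200) → cum 200
  km 15 (Denby, w=6) → cum 206
  km 17 (Calder, w=60) → cum 266  ≥ 238 → median here
  km 50 (Ashton, w=100) → cum 366
  km 54 (Elwood, w=110) → cum 476
Optimal location: km 17.

x = 17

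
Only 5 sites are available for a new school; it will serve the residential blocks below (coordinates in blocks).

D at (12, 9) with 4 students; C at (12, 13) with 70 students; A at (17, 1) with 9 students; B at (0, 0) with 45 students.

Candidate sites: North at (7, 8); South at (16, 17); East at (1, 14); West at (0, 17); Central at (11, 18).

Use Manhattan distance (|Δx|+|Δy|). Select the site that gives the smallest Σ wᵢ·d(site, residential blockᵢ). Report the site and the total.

North, total 1552 blocks

Total weighted distance at each candidate:
  North (7, 8): total = 1552
  South (16, 17): total = 2246
  East (1, 14): total = 1840
  West (0, 17): total = 2262
  Central (11, 18): total = 1972
Minimum is at North with total 1552 blocks.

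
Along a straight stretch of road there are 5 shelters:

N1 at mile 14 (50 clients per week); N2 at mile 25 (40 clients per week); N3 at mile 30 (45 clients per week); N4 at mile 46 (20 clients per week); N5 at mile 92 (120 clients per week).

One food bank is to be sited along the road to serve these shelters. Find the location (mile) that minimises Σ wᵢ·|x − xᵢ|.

x = 46

For a sum of weighted absolute distances on a line, the optimum is the weighted median (not the mean). Total weight W = 275; half-weight = 137.5.
Sort by position and accumulate weight:
  mile 14 (N1, w=50) → cum 50
  mile 25 (N2, w=40) → cum 90
  mile 30 (N3, w=45) → cum 135
  mile 46 (N4, w=20) → cum 155  ≥ 137.5 → median here
  mile 92 (N5, w=120) → cum 275
Optimal location: mile 46.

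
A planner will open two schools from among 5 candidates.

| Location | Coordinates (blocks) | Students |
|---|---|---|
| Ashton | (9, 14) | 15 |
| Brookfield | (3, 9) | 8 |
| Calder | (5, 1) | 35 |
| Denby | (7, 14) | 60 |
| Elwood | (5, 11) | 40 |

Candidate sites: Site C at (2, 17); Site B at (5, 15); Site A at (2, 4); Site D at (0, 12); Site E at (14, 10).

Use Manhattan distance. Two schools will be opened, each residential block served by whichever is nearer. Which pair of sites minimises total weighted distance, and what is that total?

{Site B, Site A}, total 673

Evaluate every pair (each demand assigned to the nearer of the two):
  {Site B, Site A}: total = 673
  {Site B, Site D}: total = 953
  {Site C, Site B}: total = 969
  {Site B, Site E}: total = 969
  {Site A, Site D}: total = 1203
  {Site C, Site A}: total = 1248
  {Site A, Site E}: total = 1453
  {Site C, Site D}: total = 1478
  {Site D, Site E}: total = 1523
  {Site C, Site E}: total = 1677
Best pair: {Site B, Site A} with total 673.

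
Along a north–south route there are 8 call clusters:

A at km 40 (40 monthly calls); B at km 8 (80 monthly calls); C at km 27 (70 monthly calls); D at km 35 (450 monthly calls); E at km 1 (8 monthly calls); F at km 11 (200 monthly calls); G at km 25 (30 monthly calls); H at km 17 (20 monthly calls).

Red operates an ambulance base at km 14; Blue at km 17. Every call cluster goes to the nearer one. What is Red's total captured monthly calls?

288

The indifferent point is the midpoint (14+17)/2 = 15.5; call clusters left of it (closer to Red at 14) go to Red, those right go to Blue.
  E at 1 (w=8) → Red
  B at 8 (w=80) → Red
  F at 11 (w=200) → Red
  H at 17 (w=20) → Blue
  G at 25 (w=30) → Blue
  C at 27 (w=70) → Blue
  D at 35 (w=450) → Blue
  A at 40 (w=40) → Blue
Red captures 288; Blue captures 610.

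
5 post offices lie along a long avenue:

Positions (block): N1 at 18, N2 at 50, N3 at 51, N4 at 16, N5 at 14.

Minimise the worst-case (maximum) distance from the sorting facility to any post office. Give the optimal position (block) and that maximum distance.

location 32.5, max distance 18.5

The 1-center on a line is the midpoint of the two extreme points: leftmost at 14, rightmost at 51.
Optimal location = (14 + 51)/2 = 32.5; maximum distance = (51 − 14)/2 = 18.5.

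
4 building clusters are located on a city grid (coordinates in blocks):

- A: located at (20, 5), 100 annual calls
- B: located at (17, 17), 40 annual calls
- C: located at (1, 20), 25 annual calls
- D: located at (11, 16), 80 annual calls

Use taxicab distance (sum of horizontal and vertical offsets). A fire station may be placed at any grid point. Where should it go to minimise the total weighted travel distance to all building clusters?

(17, 16)

Manhattan distance separates: Σwᵢ(|x−xᵢ|+|y−yᵢ|) = Σwᵢ|x−xᵢ| + Σwᵢ|y−yᵢ|, so x and y are optimised independently as 1-D weighted medians.
Total weight W = 245; half = 122.5.
x-coordinate, sorted with cumulative weight:
  x=1 (C, w=25) cum 25
  x=11 (D, w=80) cum 105
  x=17 (B, w=40) cum 145  ← median
  x=20 (A, w=100) cum 245
⇒ x* = 17
y-coordinate, sorted with cumulative weight:
  y=5 (A, w=100) cum 100
  y=16 (D, w=80) cum 180  ← median
  y=17 (B, w=40) cum 220
  y=20 (C, w=25) cum 245
⇒ y* = 16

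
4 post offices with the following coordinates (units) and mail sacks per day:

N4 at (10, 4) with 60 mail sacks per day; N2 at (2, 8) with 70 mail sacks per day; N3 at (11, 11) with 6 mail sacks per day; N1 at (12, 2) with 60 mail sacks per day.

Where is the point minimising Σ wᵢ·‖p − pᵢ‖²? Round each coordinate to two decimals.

(7.79, 5.03)

The minimiser of Σwᵢ‖p−pᵢ‖² is the weighted centroid p* = (Σwᵢpᵢ)/(Σwᵢ).
Σwᵢ = 196.
Σwᵢxᵢ = 60·10 + 70·2 + 6·11 + 60·12 = 1526.
Σwᵢyᵢ = 60·4 + 70·8 + 6·11 + 60·2 = 986.
x* = 1526/196 = 7.79, y* = 986/196 = 5.03.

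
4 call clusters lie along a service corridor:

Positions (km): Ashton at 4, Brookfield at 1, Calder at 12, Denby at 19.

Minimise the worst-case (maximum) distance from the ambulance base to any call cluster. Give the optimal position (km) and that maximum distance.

location 10, max distance 9

The 1-center on a line is the midpoint of the two extreme points: leftmost at 1, rightmost at 19.
Optimal location = (1 + 19)/2 = 10; maximum distance = (19 − 1)/2 = 9.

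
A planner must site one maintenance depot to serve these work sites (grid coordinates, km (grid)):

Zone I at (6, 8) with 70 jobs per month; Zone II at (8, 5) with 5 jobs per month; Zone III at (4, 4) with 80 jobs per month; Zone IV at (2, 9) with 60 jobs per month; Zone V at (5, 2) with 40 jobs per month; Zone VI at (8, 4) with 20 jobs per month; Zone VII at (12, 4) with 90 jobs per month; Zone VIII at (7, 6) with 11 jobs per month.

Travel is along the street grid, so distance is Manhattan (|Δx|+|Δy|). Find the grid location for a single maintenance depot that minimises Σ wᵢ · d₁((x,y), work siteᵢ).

(6, 4)

Manhattan distance separates: Σwᵢ(|x−xᵢ|+|y−yᵢ|) = Σwᵢ|x−xᵢ| + Σwᵢ|y−yᵢ|, so x and y are optimised independently as 1-D weighted medians.
Total weight W = 376; half = 188.
x-coordinate, sorted with cumulative weight:
  x=2 (Zone IV, w=60) cum 60
  x=4 (Zone III, w=80) cum 140
  x=5 (Zone V, w=40) cum 180
  x=6 (Zone I, w=70) cum 250  ← median
  x=7 (Zone VIII, w=11) cum 261
  x=8 (Zone II, w=5) cum 266
  x=8 (Zone VI, w=20) cum 286
  x=12 (Zone VII, w=90) cum 376
⇒ x* = 6
y-coordinate, sorted with cumulative weight:
  y=2 (Zone V, w=40) cum 40
  y=4 (Zone III, w=80) cum 120
  y=4 (Zone VI, w=20) cum 140
  y=4 (Zone VII, w=90) cum 230  ← median
  y=5 (Zone II, w=5) cum 235
  y=6 (Zone VIII, w=11) cum 246
  y=8 (Zone I, w=70) cum 316
  y=9 (Zone IV, w=60) cum 376
⇒ y* = 4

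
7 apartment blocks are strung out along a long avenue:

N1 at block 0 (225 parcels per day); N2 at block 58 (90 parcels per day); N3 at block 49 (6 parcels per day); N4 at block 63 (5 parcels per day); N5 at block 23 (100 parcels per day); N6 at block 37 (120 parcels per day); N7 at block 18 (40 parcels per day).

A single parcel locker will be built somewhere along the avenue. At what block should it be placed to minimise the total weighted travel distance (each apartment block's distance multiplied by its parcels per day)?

x = 23

For a sum of weighted absolute distances on a line, the optimum is the weighted median (not the mean). Total weight W = 586; half-weight = 293.
Sort by position and accumulate weight:
  block 0 (N1, w=225) → cum 225
  block 18 (N7, w=40) → cum 265
  block 23 (N5, w=100) → cum 365  ≥ 293 → median here
  block 37 (N6, w=120) → cum 485
  block 49 (N3, w=6) → cum 491
  block 58 (N2, w=90) → cum 581
  block 63 (N4, w=5) → cum 586
Optimal location: block 23.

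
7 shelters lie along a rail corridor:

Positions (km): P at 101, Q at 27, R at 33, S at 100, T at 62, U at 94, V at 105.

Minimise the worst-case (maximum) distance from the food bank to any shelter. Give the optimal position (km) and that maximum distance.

location 66, max distance 39

The 1-center on a line is the midpoint of the two extreme points: leftmost at 27, rightmost at 105.
Optimal location = (27 + 105)/2 = 66; maximum distance = (105 − 27)/2 = 39.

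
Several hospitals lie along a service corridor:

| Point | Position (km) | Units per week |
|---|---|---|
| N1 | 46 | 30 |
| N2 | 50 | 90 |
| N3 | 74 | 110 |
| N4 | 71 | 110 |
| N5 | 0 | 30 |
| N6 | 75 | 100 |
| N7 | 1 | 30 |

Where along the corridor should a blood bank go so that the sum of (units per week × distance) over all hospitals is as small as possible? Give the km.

For a sum of weighted absolute distances on a line, the optimum is the weighted median (not the mean). Total weight W = 500; half-weight = 250.
Sort by position and accumulate weight:
  km 0 (N5, w=30) → cum 30
  km 1 (N7, w=30) → cum 60
  km 46 (N1, w=30) → cum 90
  km 50 (N2, w=90) → cum 180
  km 71 (N4, w=110) → cum 290  ≥ 250 → median here
  km 74 (N3, w=110) → cum 400
  km 75 (N6, w=100) → cum 500
Optimal location: km 71.

x = 71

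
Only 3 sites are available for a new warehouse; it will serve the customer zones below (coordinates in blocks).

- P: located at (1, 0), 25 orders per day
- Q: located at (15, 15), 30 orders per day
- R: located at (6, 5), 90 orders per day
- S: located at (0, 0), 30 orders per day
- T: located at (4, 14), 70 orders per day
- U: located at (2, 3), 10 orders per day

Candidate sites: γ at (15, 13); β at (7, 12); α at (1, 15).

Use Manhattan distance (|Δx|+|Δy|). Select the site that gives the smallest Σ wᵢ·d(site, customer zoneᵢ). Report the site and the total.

β, total 2560 blocks

Total weighted distance at each candidate:
  γ (15, 13): total = 4175
  β (7, 12): total = 2560
  α (1, 15): total = 3035
Minimum is at β with total 2560 blocks.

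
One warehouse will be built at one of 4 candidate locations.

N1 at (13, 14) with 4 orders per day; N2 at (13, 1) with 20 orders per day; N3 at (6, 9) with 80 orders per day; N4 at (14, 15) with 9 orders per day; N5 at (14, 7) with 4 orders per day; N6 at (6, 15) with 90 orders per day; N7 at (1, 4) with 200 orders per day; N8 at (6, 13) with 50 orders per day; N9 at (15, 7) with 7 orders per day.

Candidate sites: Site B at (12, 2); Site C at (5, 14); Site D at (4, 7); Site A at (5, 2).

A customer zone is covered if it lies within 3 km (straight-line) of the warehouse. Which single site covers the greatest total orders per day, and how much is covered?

Coverage radius r = 3 km; a point is covered iff (Δx)²+(Δy)² ≤ 3² = 9.
  Site B (12, 2): covers {N2} → 20
  Site C (5, 14): covers {N6, N8} → 140
  Site D (4, 7): covers {N3} → 80
  Site A (5, 2): covers {none} → 0
Maximum coverage at Site C: 140 orders per day.

Site C, covering 140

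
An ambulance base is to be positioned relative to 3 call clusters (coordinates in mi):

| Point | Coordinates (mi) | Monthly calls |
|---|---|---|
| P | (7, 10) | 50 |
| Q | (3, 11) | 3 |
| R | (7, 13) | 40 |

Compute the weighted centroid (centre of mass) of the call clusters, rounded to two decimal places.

The minimiser of Σwᵢ‖p−pᵢ‖² is the weighted centroid p* = (Σwᵢpᵢ)/(Σwᵢ).
Σwᵢ = 93.
Σwᵢxᵢ = 50·7 + 3·3 + 40·7 = 639.
Σwᵢyᵢ = 50·10 + 3·11 + 40·13 = 1053.
x* = 639/93 = 6.87, y* = 1053/93 = 11.32.

(6.87, 11.32)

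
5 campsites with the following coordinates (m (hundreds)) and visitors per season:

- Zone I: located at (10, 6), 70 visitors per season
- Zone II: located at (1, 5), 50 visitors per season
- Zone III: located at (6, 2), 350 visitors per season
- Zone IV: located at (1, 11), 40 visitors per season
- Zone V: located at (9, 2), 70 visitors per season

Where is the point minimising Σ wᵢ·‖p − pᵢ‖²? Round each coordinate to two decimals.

(6.07, 3.36)

The minimiser of Σwᵢ‖p−pᵢ‖² is the weighted centroid p* = (Σwᵢpᵢ)/(Σwᵢ).
Σwᵢ = 580.
Σwᵢxᵢ = 70·10 + 50·1 + 350·6 + 40·1 + 70·9 = 3520.
Σwᵢyᵢ = 70·6 + 50·5 + 350·2 + 40·11 + 70·2 = 1950.
x* = 3520/580 = 6.07, y* = 1950/580 = 3.36.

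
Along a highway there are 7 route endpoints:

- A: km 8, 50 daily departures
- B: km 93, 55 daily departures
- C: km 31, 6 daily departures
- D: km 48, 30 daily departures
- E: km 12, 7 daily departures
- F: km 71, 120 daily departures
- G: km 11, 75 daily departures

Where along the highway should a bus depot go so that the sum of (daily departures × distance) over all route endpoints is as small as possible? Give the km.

x = 71

For a sum of weighted absolute distances on a line, the optimum is the weighted median (not the mean). Total weight W = 343; half-weight = 171.5.
Sort by position and accumulate weight:
  km 8 (A, w=50) → cum 50
  km 11 (G, w=75) → cum 125
  km 12 (E, w=7) → cum 132
  km 31 (C, w=6) → cum 138
  km 48 (D, w=30) → cum 168
  km 71 (F, w=120) → cum 288  ≥ 171.5 → median here
  km 93 (B, w=55) → cum 343
Optimal location: km 71.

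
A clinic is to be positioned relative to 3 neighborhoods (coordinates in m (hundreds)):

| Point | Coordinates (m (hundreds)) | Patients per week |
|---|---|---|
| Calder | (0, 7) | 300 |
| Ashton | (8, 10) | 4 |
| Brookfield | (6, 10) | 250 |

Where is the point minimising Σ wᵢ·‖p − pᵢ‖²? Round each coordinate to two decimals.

The minimiser of Σwᵢ‖p−pᵢ‖² is the weighted centroid p* = (Σwᵢpᵢ)/(Σwᵢ).
Σwᵢ = 554.
Σwᵢxᵢ = 300·0 + 4·8 + 250·6 = 1532.
Σwᵢyᵢ = 300·7 + 4·10 + 250·10 = 4640.
x* = 1532/554 = 2.77, y* = 4640/554 = 8.38.

(2.77, 8.38)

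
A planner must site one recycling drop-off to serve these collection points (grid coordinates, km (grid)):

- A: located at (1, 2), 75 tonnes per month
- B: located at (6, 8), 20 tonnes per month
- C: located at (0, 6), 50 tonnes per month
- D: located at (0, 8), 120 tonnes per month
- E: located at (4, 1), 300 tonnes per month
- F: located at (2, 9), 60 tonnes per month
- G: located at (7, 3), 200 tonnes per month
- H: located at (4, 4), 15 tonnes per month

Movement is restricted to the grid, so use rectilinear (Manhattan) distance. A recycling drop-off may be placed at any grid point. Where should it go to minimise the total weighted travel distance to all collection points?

(4, 3)

Manhattan distance separates: Σwᵢ(|x−xᵢ|+|y−yᵢ|) = Σwᵢ|x−xᵢ| + Σwᵢ|y−yᵢ|, so x and y are optimised independently as 1-D weighted medians.
Total weight W = 840; half = 420.
x-coordinate, sorted with cumulative weight:
  x=0 (C, w=50) cum 50
  x=0 (D, w=120) cum 170
  x=1 (A, w=75) cum 245
  x=2 (F, w=60) cum 305
  x=4 (E, w=300) cum 605  ← median
  x=4 (H, w=15) cum 620
  x=6 (B, w=20) cum 640
  x=7 (G, w=200) cum 840
⇒ x* = 4
y-coordinate, sorted with cumulative weight:
  y=1 (E, w=300) cum 300
  y=2 (A, w=75) cum 375
  y=3 (G, w=200) cum 575  ← median
  y=4 (H, w=15) cum 590
  y=6 (C, w=50) cum 640
  y=8 (B, w=20) cum 660
  y=8 (D, w=120) cum 780
  y=9 (F, w=60) cum 840
⇒ y* = 3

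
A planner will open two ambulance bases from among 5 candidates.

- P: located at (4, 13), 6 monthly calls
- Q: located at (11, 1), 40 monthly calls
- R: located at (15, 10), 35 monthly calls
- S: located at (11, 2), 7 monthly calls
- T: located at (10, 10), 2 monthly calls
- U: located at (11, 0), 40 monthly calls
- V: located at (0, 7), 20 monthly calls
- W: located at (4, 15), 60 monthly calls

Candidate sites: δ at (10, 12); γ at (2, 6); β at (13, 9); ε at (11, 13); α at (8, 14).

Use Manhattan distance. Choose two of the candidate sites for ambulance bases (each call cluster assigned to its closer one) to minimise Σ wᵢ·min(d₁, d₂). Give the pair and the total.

{β, α}, total 1646

Evaluate every pair (each demand assigned to the nearer of the two):
  {β, α}: total = 1646
  {γ, β}: total = 1790
  {δ, β}: total = 1894
  {β, ε}: total = 1898
  {δ, α}: total = 1956
  {ε, α}: total = 1960
  {δ, γ}: total = 1968
  {γ, ε}: total = 1972
  {γ, α}: total = 2038
  {δ, ε}: total = 2208
Best pair: {β, α} with total 1646.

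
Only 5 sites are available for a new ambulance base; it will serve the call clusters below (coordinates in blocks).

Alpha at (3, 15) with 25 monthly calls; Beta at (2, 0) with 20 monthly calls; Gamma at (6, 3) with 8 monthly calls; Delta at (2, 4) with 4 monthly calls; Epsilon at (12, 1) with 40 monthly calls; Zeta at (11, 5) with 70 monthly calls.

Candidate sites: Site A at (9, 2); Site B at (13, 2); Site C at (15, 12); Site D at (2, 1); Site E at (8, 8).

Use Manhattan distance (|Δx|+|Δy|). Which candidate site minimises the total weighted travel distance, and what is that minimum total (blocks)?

Total weighted distance at each candidate:
  Site A (9, 2): total = 1233
  Site B (13, 2): total = 1381
  Site C (15, 12): total = 2433
  Site D (2, 1): total = 1765
  Site E (8, 8): total = 1536
Minimum is at Site A with total 1233 blocks.

Site A, total 1233 blocks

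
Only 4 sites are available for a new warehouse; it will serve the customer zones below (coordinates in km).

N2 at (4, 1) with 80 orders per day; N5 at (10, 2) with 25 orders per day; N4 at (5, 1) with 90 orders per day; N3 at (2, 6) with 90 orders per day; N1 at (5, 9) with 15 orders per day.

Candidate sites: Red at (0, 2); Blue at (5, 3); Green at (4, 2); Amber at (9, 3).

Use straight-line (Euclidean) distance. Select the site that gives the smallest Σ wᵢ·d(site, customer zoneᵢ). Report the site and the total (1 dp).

Total weighted distance at each candidate:
  Red (0, 2): total = 1570.3
  Blue (5, 3): total = 958.2
  Green (4, 2): total = 865.8
  Amber (9, 3): total = 1662.2
Minimum is at Green with total 865.8 km.

Green, total 865.8 km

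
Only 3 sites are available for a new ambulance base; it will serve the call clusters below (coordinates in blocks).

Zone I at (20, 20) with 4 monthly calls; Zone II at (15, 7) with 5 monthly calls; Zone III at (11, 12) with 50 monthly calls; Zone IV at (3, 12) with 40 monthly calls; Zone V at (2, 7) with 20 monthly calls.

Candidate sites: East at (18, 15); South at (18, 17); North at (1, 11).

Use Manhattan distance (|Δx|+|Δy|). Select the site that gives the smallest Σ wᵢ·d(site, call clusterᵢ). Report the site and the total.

North, total 972 blocks

Total weighted distance at each candidate:
  East (18, 15): total = 1783
  South (18, 17): total = 2005
  North (1, 11): total = 972
Minimum is at North with total 972 blocks.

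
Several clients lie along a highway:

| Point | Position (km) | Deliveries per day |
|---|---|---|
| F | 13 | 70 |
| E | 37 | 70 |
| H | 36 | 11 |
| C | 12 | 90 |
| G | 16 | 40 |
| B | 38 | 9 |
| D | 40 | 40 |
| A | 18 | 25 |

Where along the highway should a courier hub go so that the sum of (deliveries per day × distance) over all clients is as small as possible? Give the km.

For a sum of weighted absolute distances on a line, the optimum is the weighted median (not the mean). Total weight W = 355; half-weight = 177.5.
Sort by position and accumulate weight:
  km 12 (C, w=90) → cum 90
  km 13 (F, w=70) → cum 160
  km 16 (G, w=40) → cum 200  ≥ 177.5 → median here
  km 18 (A, w=25) → cum 225
  km 36 (H, w=11) → cum 236
  km 37 (E, w=70) → cum 306
  km 38 (B, w=9) → cum 315
  km 40 (D, w=40) → cum 355
Optimal location: km 16.

x = 16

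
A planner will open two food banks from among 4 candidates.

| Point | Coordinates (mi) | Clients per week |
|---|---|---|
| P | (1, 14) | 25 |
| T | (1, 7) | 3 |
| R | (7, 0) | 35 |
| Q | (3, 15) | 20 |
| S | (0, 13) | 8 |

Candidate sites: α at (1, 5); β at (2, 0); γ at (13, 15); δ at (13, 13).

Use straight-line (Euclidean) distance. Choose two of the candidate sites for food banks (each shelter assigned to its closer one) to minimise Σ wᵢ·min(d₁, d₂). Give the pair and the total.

Evaluate every pair (each demand assigned to the nearer of the two):
  {α, β}: total = 674.5
  {α, γ}: total = 768.9
  {α, δ}: total = 772.8
  {β, γ}: total = 802.5
  {β, δ}: total = 805.2
  {γ, δ}: total = 1146.4
Best pair: {α, β} with total 674.5.

{α, β}, total 674.5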